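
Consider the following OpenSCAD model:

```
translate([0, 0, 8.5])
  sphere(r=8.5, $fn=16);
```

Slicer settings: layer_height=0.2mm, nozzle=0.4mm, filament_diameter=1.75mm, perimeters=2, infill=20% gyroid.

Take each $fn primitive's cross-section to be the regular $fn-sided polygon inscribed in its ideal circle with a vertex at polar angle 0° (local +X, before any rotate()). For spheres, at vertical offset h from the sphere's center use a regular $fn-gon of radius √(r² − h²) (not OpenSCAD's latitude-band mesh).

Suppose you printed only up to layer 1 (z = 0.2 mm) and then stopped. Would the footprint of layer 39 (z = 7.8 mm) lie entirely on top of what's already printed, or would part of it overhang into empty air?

part overhangs

Compare the two slices. At z = 0.2: the r=8.5 sphere slices to a regular 16-gon of circumradius 1.833 (√(r²−h²) with h=8.3 from center) (area = (16/2)·1.833²·sin(360°/16) = 10.29 mm²). At z = 7.8: the r=8.5 sphere contributes a regular 16-gon of circumradius √(8.5²−0.7²) = 8.471 (area = (16/2)·8.471²·sin(360°/16) = 219.69 mm²). Checking containment: at z = 7.8 the cross-section extends beyond the z = 0.2 cross-section by about 209.40 mm².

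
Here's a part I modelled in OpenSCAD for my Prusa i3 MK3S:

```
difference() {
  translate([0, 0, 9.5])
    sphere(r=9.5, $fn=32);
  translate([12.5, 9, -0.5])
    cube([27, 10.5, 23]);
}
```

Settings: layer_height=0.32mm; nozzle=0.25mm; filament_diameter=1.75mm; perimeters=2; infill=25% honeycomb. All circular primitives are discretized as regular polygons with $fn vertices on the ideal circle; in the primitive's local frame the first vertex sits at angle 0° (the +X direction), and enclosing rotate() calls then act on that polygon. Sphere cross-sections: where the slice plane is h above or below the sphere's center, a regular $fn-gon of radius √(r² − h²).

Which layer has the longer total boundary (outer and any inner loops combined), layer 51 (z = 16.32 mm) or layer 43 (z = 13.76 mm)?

Layer 51 (z = 16.32): the r=9.5 sphere contributes a regular 32-gon of circumradius √(9.5²−6.82²) = 6.613 (perimeter = 2·32·6.613·sin(180°/32) = 41.49 mm); the 27×10.5 cube at (12.5, 9) contributes its full rectangle (perimeter 75.00 mm); Taking the first minus the rest: starting from the r=9.5 sphere, the 27×10.5 cube at (12.5, 9) misses the remaining region (no effect) — boundary = 41.49 mm. So its perimeter = 41.49 mm. Layer 43 (z = 13.76): the r=9.5 sphere contributes a regular 32-gon of circumradius √(9.5²−4.26²) = 8.491 (perimeter = 2·32·8.491·sin(180°/32) = 53.27 mm); the 27×10.5 cube at (12.5, 9) contributes its full rectangle (perimeter 75.00 mm); Taking the first minus the rest: starting from the r=9.5 sphere, the 27×10.5 cube at (12.5, 9) misses the remaining region (no effect) — boundary = 53.27 mm. So its perimeter = 53.27 mm. Layer 43 is larger (53.27 vs 41.49 mm).

layer 43 (z = 13.76 mm)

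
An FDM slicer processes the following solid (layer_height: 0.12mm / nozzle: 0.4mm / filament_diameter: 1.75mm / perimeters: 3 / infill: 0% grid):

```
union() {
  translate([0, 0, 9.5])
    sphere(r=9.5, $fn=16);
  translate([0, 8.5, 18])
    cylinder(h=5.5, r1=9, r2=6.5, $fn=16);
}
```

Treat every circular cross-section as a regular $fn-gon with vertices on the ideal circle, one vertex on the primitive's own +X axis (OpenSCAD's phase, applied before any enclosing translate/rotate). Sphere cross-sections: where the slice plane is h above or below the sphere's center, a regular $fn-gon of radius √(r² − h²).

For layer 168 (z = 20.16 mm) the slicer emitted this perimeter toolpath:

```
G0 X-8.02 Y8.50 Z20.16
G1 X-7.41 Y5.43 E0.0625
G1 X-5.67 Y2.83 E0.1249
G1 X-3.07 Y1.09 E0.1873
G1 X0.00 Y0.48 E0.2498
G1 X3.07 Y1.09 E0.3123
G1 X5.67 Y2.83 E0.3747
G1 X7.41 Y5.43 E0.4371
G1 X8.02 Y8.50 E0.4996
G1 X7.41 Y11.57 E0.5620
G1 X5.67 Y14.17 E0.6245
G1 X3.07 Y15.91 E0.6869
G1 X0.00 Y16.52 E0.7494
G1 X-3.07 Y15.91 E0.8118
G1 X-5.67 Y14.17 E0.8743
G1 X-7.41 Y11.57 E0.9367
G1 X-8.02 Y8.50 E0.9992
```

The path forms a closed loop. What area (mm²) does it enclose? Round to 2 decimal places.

196.92 mm²

Apply the shoelace formula to the sequence of (X, Y) vertices; enclosed area = 196.92 mm².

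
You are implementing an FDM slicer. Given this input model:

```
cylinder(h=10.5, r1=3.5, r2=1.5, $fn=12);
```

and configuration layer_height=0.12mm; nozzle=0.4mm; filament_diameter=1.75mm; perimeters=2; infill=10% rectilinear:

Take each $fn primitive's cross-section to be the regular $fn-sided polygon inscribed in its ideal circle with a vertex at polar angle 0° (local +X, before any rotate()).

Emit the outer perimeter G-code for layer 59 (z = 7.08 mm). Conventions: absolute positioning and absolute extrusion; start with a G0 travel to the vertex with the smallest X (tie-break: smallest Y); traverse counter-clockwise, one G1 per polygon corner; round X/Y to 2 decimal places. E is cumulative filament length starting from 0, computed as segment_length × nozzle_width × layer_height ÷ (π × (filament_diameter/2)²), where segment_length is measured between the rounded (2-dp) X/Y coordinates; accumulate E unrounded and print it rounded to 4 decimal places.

At z = 7.08 mm: the cone (r1=3.5→r2=1.5) has section circumradius 2.151 here — a regular 12-gon. The outline is a single polygon with 12 vertices. Extrusion per mm of travel: 0.4 × 0.12 / (π × 0.875²) = 0.019956. Accumulating E over each segment gives final E = 0.2666.

G0 X-2.15 Y0.00 Z7.08
G1 X-1.86 Y-1.08 E0.0223
G1 X-1.08 Y-1.86 E0.0443
G1 X0.00 Y-2.15 E0.0666
G1 X1.08 Y-1.86 E0.0890
G1 X1.86 Y-1.08 E0.1110
G1 X2.15 Y0.00 E0.1333
G1 X1.86 Y1.08 E0.1556
G1 X1.08 Y1.86 E0.1776
G1 X0.00 Y2.15 E0.1999
G1 X-1.08 Y1.86 E0.2223
G1 X-1.86 Y1.08 E0.2443
G1 X-2.15 Y0.00 E0.2666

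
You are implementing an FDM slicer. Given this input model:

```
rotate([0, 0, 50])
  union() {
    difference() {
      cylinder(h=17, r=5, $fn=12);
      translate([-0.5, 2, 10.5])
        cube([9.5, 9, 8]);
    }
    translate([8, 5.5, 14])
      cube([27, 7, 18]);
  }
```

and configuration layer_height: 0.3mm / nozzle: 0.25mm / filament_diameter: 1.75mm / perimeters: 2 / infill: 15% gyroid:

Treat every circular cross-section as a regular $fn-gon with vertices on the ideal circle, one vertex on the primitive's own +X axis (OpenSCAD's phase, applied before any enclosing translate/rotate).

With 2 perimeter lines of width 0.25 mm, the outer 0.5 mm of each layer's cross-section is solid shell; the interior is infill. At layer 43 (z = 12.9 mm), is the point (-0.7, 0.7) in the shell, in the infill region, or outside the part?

infill

At z = 12.9 mm: the cylinder: section is a regular 12-gon, circumradius r=5; the cube at (-0.5, 2) is present — its section is the full 9.5×9 rectangle; Taking the first minus the rest: starting from the r=5 cylinder, the 9.5×9 cube at (-0.5, 2) partially overlaps it — only the 10.75 mm² overlap (of its 85.50 mm²) is removed, clipping the outline — 1 connected region; the cube at (8, 5.5) does not reach this height (z outside [14, 32]); Combining (union): only the result so far is present, so the union is just that shape — 1 connected region; (rotated 50° about Z; rotation is an isometry so areas/perimeters/island counts are preserved). Overall, the cross-section is a single solid region. Undo the 50° rotation: the query point maps to (0.086, 0.986) in the un-rotated model frame. The nearest boundary edge runs (-0.50, 2.00)→(4.46, 2.00); distance from the point to it = 1.01 mm. The point is inside the cross-section and 1.01 mm from the nearest boundary — more than the 0.5 mm shell width (2 × 0.25), so it's in the infill interior.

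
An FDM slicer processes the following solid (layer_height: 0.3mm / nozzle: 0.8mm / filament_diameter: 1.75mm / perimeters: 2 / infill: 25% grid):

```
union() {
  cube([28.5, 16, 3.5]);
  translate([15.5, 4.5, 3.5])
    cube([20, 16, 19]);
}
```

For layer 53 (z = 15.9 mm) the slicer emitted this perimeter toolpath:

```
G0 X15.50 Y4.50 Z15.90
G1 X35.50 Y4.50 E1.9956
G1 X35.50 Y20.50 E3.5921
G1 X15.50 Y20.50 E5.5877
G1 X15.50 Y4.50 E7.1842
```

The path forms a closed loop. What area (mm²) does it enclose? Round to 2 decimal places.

320.00 mm²

Apply the shoelace formula to the sequence of (X, Y) vertices; enclosed area = 320.00 mm².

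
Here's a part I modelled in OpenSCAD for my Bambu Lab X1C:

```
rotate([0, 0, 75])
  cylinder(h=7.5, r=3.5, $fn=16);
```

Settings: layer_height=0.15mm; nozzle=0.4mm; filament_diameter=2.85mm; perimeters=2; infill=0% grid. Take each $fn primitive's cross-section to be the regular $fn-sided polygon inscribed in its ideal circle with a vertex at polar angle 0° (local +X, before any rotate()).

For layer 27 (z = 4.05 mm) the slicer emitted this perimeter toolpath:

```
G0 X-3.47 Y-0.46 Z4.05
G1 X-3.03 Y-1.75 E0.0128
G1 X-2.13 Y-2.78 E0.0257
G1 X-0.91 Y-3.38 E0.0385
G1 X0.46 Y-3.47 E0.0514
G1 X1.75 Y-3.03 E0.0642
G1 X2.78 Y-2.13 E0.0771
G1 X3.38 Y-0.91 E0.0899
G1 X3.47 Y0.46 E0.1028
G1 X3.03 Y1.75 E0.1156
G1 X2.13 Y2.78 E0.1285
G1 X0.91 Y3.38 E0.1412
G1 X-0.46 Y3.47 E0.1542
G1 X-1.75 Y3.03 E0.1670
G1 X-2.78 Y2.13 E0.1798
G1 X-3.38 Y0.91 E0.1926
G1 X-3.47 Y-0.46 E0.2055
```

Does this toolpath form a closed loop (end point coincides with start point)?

yes

Start point (G0): (-3.47, -0.46). End point (last G1): the path returns to the start — closed.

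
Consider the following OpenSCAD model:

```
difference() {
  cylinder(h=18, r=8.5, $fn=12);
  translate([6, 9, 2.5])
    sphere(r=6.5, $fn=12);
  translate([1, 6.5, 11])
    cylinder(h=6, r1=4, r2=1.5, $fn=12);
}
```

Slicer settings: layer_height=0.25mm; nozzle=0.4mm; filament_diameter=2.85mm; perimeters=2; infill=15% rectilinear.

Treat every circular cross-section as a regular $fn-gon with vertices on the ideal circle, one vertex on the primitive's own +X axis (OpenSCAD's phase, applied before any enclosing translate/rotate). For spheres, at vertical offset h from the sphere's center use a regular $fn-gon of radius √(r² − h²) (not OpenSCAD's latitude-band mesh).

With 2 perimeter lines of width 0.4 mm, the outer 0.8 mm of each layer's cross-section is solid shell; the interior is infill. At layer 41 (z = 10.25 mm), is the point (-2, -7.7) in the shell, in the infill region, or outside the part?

shell

At z = 10.25 mm: the r=8.5 cylinder gives a regular 12-gon of circumradius 8.5 (constant along its height); the sphere at (6, 9) does not reach this height (|z−center|=7.750 > r=6.5); the cone at (1, 6.5) is not intersected at this z (z outside [11, 17]); Taking the first minus the rest: none of the subtracted shapes is present at this height, so the r=8.5 cylinder is unchanged — 1 connected region. Overall, the cross-section is a single solid region. The nearest boundary edge runs (-4.25, -7.36)→(-0.00, -8.50); distance from the point to it = 0.26 mm. The point is inside the cross-section, 0.26 mm from the nearest boundary — within the 0.8 mm shell band (2 × 0.4).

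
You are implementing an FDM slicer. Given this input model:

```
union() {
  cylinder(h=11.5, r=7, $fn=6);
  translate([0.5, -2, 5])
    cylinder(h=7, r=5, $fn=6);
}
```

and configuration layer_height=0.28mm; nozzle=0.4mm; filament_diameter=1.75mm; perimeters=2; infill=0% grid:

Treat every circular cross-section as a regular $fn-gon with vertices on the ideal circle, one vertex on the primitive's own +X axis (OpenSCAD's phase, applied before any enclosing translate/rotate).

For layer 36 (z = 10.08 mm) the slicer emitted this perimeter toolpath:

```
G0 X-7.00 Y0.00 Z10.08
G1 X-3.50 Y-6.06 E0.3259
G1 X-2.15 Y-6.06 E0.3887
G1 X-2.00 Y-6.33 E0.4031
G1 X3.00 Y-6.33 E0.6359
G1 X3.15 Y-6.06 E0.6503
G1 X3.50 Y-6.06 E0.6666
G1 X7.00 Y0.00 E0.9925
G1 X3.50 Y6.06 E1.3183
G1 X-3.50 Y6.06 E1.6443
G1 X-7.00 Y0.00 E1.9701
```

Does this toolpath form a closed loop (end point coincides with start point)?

yes

Start point (G0): (-7.00, 0.00). End point (last G1): the path returns to the start — closed.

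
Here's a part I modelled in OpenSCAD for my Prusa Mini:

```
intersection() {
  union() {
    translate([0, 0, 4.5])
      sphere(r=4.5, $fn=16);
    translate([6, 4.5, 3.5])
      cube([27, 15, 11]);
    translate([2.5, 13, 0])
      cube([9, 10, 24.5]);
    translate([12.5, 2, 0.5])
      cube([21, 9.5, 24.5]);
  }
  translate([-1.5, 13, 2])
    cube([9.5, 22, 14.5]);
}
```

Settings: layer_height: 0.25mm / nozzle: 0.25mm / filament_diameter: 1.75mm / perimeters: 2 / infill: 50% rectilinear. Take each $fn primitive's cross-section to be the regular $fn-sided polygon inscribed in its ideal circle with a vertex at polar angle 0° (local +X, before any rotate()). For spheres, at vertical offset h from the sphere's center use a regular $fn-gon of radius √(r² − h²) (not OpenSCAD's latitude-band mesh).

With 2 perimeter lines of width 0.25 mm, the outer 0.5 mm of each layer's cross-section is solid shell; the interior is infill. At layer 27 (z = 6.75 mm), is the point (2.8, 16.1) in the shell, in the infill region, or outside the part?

At z = 6.75 mm: the sphere: section is a regular 16-gon, circumradius = √(r²−h²) = √(4.5²−2.25²) = 3.897; the cube at (6, 4.5) (footprint 27×15) is included at this height; the cube at (2.5, 13) (footprint 9×10) is included at this height; the cube at (12.5, 2) is present — its section is the full 21×9.5 rectangle; Merging all regions: the regions partially overlap (shared area 179.25 mm²), so overlapping operands fuse into one piece — 2 connected regions; the cube at (-1.5, 13) (footprint 9.5×22) is included at this height; Keeping only the common overlap: the 9.5×22 cube at (-1.5, 13) partially overlaps the result so far; clipping to the common part keeps 55.00 mm² — 1 connected region. Overall, the cross-section is a single solid region. The nearest boundary edge runs (2.50, 13.00)→(2.50, 23.00); distance from the point to it = 0.30 mm. The point is inside the cross-section, 0.30 mm from the nearest boundary — within the 0.5 mm shell band (2 × 0.25).

shell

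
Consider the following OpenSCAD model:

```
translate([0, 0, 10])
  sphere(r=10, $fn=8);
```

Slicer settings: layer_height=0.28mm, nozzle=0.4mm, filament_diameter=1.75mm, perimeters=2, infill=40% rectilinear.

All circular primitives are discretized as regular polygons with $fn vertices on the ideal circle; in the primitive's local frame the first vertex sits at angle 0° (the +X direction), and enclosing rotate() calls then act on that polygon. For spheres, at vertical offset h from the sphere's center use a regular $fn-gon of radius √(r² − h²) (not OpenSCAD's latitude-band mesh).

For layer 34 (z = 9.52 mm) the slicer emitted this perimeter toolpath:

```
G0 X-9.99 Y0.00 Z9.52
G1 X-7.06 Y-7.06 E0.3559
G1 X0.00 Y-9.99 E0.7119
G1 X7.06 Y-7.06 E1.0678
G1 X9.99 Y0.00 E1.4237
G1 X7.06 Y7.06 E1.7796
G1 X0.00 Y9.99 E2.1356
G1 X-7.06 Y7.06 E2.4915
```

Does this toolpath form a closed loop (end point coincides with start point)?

Start point (G0): (-9.99, 0.00). End point (last G1): the path does not return to the start — open.

no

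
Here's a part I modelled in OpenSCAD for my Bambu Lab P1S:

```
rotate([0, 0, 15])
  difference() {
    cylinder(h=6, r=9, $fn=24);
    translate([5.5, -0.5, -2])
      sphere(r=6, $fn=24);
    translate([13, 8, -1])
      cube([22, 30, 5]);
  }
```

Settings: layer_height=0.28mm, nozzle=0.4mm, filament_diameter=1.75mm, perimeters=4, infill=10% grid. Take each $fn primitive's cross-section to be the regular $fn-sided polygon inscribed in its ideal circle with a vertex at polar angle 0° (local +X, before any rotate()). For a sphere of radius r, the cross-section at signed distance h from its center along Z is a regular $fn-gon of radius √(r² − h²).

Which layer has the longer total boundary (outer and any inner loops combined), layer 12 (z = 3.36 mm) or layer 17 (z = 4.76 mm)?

Layer 12 (z = 3.36): the cylinder: section is a regular 24-gon, circumradius r=9 (perimeter = 2·24·9.000·sin(180°/24) = 56.39 mm); the sphere at (5.5, -0.5): section is a regular 24-gon, circumradius = √(r²−h²) = √(6²−5.36²) = 2.696 (perimeter = 2·24·2.696·sin(180°/24) = 16.89 mm); the cube at (13, 8) (footprint 22×30) is included at this height (perimeter 104.00 mm); Subtracting the remaining from the first: starting from the r=9 cylinder, the r=6 sphere at (5.5, -0.5) lies wholly inside it (removes its full 22.58 mm² and its 16.89 mm outline becomes a hole wall); the 22×30 cube at (13, 8) misses the remaining region (no effect) — boundary (outer + 1 inner loop) = 73.28 mm; (whole slice rotated 15° about Z — lengths, areas and connectivity unchanged). So its perimeter = 73.28 mm. Layer 17 (z = 4.76): the r=9 cylinder contributes a regular 24-gon of circumradius 9 (perimeter = 2·24·9.000·sin(180°/24) = 56.39 mm); the sphere at (5.5, -0.5) is not intersected at this z (|z−center|=6.760 > r=6); the cube at (13, 8) is not intersected at this z (z outside [-1, 4]); After the difference (first − rest): none of the subtracted shapes is present at this height, so the r=9 cylinder is unchanged — boundary = 56.39 mm; (whole slice rotated 15° about Z — lengths, areas and connectivity unchanged). So its perimeter = 56.39 mm. Layer 12 is larger (73.28 vs 56.39 mm).

layer 12 (z = 3.36 mm)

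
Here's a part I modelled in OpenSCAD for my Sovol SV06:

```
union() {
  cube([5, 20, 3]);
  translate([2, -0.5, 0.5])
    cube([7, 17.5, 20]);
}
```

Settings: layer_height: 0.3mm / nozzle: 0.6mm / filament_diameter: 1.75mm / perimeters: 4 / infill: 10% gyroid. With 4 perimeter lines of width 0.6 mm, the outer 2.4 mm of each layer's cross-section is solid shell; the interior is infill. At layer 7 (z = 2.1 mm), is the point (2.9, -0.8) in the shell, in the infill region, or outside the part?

outside

At z = 2.1 mm: the cube (footprint 5×20) is included at this height; the 7×17.5 cube at (2, -0.5) contributes its full rectangle; Combining (union): the regions partially overlap (shared area 51.00 mm²), so overlapping operands fuse into one piece — 1 connected region. Overall, the cross-section is a single solid region. The nearest boundary edge runs (9.00, -0.50)→(2.00, -0.50); distance from the point to it = 0.30 mm. The point is not inside any of the regions above, so it lies outside the cross-section (0.30 mm from the nearest boundary).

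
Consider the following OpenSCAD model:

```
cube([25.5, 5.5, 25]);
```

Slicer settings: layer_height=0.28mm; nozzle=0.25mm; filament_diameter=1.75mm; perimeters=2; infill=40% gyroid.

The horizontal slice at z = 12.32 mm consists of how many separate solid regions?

At z = 12.32 mm: the 25.5×5.5 cube contributes its full rectangle. The result has 1 disconnected region.

1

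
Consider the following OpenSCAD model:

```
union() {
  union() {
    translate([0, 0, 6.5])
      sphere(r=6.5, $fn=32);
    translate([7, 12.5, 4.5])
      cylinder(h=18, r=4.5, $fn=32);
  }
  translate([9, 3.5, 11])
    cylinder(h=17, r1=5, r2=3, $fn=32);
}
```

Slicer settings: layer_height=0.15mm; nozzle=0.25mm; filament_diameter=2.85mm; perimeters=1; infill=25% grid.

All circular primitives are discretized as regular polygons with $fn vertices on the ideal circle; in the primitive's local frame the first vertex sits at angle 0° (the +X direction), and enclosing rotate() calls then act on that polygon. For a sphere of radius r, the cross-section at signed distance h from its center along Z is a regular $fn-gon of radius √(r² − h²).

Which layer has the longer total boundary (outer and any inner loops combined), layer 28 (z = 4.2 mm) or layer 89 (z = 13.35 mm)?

layer 89 (z = 13.35 mm)

Layer 28 (z = 4.2): the r=6.5 sphere contributes a regular 32-gon of circumradius √(6.5²−2.3²) = 6.079 (perimeter = 2·32·6.079·sin(180°/32) = 38.14 mm); the cylinder at (7, 12.5) does not reach this height (z outside [4.5, 22.5]); Merging all regions: only the r=6.5 sphere is present, so the union is just that shape — boundary = 38.14 mm; the cone at (9, 3.5) does not reach this height (z outside [11, 28]); Taking the union: only the result so far is present, so the union is just that shape — boundary = 38.14 mm. So its perimeter = 38.14 mm. Layer 89 (z = 13.35): the sphere is not intersected at this z (|z−center|=6.850 > r=6.5); the r=4.5 cylinder at (7, 12.5) contributes a regular 32-gon of circumradius 4.5 (perimeter = 2·32·4.500·sin(180°/32) = 28.23 mm); Merging all regions: only the r=4.5 cylinder at (7, 12.5) is present, so the union is just that shape — boundary = 28.23 mm; the cone at (9, 3.5): at t=0.138 of its height the radius interpolates to r₁+(r₂−r₁)t = 4.724, giving a regular 32-gon of that circumradius (perimeter = 2·32·4.724·sin(180°/32) = 29.63 mm); Taking the union: the 2 present regions are separate (no shared area or edge), so areas and boundary lengths simply add and each stays a separate island — boundary = 57.86 mm. So its perimeter = 57.86 mm. Layer 89 is larger (57.86 vs 38.14 mm).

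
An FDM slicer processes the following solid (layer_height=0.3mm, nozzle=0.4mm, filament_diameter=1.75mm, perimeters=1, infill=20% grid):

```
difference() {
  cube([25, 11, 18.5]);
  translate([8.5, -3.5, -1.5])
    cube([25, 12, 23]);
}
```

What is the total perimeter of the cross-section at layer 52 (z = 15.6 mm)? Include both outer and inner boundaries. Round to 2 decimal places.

72.00 mm

At z = 15.6 mm: the 25×11 cube contributes its full rectangle (perimeter 72.00 mm); the 25×12 cube at (8.5, -3.5) contributes its full rectangle (perimeter 74.00 mm); Subtracting the remaining from the first: starting from the 25×11 cube, the 25×12 cube at (8.5, -3.5) partially overlaps it — only the 140.25 mm² overlap (of its 300.00 mm²) is removed, clipping the outline — boundary = 72.00 mm. Overall, the cross-section is a single solid region. Total boundary length (outer) = 72.00 mm.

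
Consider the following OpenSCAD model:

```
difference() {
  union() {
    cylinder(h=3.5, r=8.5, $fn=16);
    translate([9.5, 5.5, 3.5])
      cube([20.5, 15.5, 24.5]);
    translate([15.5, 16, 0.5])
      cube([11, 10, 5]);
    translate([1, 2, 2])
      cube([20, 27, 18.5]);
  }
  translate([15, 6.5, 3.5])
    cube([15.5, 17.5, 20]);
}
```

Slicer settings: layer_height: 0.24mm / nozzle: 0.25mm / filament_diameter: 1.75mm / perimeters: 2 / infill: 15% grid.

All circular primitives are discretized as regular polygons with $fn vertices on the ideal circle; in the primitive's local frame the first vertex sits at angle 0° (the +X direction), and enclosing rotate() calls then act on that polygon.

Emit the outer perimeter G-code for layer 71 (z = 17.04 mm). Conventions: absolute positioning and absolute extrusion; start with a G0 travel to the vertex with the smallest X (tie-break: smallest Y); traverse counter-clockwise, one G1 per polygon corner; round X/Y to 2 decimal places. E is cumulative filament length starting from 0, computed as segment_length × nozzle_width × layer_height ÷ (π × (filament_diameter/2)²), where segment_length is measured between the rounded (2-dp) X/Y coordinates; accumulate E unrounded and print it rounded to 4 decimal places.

At z = 17.04 mm: the cylinder is absent (z outside [0, 3.5]); the 20.5×15.5 cube at (9.5, 5.5) contributes its full rectangle; the cube at (15.5, 16) is absent (z outside [0.5, 5.5]); the 20×27 cube at (1, 2) contributes its full rectangle; Taking the union: the regions partially overlap (shared area 178.25 mm²), so overlapping operands fuse into one piece — 1 connected region; the cube at (15, 6.5) (footprint 15.5×17.5) is included at this height; Subtracting the remaining from the first: starting from the result so far, the 15.5×17.5 cube at (15, 6.5) partially overlaps it — only the 235.50 mm² overlap (of its 271.25 mm²) is removed, clipping the outline — 1 connected region. The outline is a single polygon with 10 vertices. Extrusion per mm of travel: 0.25 × 0.24 / (π × 0.875²) = 0.024945. Accumulating E over each segment gives final E = 3.0932.

G0 X1.00 Y2.00 Z17.04
G1 X21.00 Y2.00 E0.4989
G1 X21.00 Y5.50 E0.5862
G1 X30.00 Y5.50 E0.8107
G1 X30.00 Y6.50 E0.8357
G1 X15.00 Y6.50 E1.2098
G1 X15.00 Y24.00 E1.6464
G1 X21.00 Y24.00 E1.7960
G1 X21.00 Y29.00 E1.9208
G1 X1.00 Y29.00 E2.4197
G1 X1.00 Y2.00 E3.0932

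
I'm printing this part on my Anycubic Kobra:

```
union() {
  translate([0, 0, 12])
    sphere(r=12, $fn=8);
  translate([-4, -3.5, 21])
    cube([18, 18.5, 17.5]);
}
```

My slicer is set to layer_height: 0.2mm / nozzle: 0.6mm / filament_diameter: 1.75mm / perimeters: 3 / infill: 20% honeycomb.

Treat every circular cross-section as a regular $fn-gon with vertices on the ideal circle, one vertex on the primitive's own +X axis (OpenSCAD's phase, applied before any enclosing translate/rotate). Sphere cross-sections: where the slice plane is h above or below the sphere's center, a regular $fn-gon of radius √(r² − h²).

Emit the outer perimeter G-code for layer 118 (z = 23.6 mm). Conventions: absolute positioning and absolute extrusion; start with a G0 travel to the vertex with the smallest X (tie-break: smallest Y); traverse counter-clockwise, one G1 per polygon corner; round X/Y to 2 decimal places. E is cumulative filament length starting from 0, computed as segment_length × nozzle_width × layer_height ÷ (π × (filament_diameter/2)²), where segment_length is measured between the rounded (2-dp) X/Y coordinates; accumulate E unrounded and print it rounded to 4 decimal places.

At z = 23.6 mm: the r=12 sphere contributes a regular 8-gon of circumradius √(12²−11.6²) = 3.072; the cube at (-4, -3.5) is present — its section is the full 18×18.5 rectangle; Taking the union: the r=12 sphere lies entirely inside the 18×18.5 cube at (-4, -3.5), so the union is just the 18×18.5 cube at (-4, -3.5) — 1 connected region. The outline is a single polygon with 4 vertices. Extrusion per mm of travel: 0.6 × 0.2 / (π × 0.875²) = 0.049890. Accumulating E over each segment gives final E = 3.6420.

G0 X-4.00 Y-3.50 Z23.60
G1 X14.00 Y-3.50 E0.8980
G1 X14.00 Y15.00 E1.8210
G1 X-4.00 Y15.00 E2.7190
G1 X-4.00 Y-3.50 E3.6420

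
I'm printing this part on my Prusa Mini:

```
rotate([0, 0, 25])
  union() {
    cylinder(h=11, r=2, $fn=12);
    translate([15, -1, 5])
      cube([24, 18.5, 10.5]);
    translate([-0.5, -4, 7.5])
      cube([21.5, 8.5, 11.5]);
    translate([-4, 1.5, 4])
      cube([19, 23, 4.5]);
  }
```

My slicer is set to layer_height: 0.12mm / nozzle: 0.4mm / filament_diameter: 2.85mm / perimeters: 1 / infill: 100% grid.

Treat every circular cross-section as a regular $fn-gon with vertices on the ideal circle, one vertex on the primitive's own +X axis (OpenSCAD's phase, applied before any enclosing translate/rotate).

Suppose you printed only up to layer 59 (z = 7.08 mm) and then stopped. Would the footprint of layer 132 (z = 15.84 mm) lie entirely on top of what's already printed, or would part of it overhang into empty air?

Compare the two slices. At z = 7.08: the cylinder: section is a regular 12-gon, circumradius r=2 (area = (12/2)·2.000²·sin(360°/12) = 12.00 mm²); the 24×18.5 cube at (15, -1) contributes its full rectangle (area 444.00 mm²); the cube at (-0.5, -4) does not reach this height (z outside [7.5, 19]); the cube at (-4, 1.5) (footprint 19×23) is included at this height (area 437.00 mm²); Merging all regions: the regions partially overlap — summed areas 893.00 mm² minus the doubly-counted overlap 0.79 mm² gives 892.21 mm² — area = 892.21 mm²; (rotated 25° about Z; rotation is an isometry so areas/perimeters/island counts are preserved). At z = 15.84: the cylinder is absent (z outside [0, 11]); the cube at (15, -1) is not intersected at this z (z outside [5, 15.5]); the cube at (-0.5, -4) is present — its section is the full 21.5×8.5 rectangle (area 182.75 mm²); the cube at (-4, 1.5) is absent (z outside [4, 8.5]); Combining (union): only the 21.5×8.5 cube at (-0.5, -4) is present, so the union is just that shape — area = 182.75 mm²; (whole slice rotated 25° about Z — lengths, areas and connectivity unchanged). Checking containment: at z = 15.84 the cross-section extends beyond the z = 7.08 cross-section by about 95.93 mm².

part overhangs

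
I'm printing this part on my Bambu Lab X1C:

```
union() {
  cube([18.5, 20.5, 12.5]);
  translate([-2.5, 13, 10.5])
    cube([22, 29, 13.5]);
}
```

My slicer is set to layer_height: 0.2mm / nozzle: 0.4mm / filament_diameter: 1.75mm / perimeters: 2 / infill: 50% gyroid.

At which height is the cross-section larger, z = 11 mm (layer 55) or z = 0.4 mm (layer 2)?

Layer 55 (z = 11): the cube (footprint 18.5×20.5) is included at this height (area 379.25 mm²); the 22×29 cube at (-2.5, 13) contributes its full rectangle (area 638.00 mm²); Merging all regions: the regions partially overlap — summed areas 1017.25 mm² minus the doubly-counted overlap 138.75 mm² gives 878.50 mm² — area = 878.50 mm². So its area = 878.50 mm². Layer 2 (z = 0.4): the 18.5×20.5 cube contributes its full rectangle (area 379.25 mm²); the cube at (-2.5, 13) does not reach this height (z outside [10.5, 24]); Taking the union: only the 18.5×20.5 cube is present, so the union is just that shape — area = 379.25 mm². So its area = 379.25 mm². Layer 55 is larger (878.50 vs 379.25 mm²).

layer 55 (z = 11 mm)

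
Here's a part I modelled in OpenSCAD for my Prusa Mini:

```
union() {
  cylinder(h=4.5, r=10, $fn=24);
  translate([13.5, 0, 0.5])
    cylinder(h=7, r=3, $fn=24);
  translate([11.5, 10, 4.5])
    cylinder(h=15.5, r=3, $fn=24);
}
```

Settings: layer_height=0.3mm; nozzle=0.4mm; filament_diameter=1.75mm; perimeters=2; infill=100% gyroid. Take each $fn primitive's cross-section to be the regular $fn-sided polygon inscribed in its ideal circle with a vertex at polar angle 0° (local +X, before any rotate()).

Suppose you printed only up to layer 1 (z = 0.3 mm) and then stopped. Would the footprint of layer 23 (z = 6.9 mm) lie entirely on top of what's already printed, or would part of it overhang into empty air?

part overhangs

Compare the two slices. At z = 0.3: the r=10 cylinder gives a regular 24-gon of circumradius 10 (constant along its height) (area = (24/2)·10.000²·sin(360°/24) = 310.58 mm²); the cylinder at (13.5, 0) is absent (z outside [0.5, 7.5]); the cylinder at (11.5, 10) is absent (z outside [4.5, 20]); Merging all regions: only the r=10 cylinder is present, so the union is just that shape — area = 310.58 mm². At z = 6.9: the cylinder does not reach this height (z outside [0, 4.5]); the r=3 cylinder at (13.5, 0) contributes a regular 24-gon of circumradius 3 (area = (24/2)·3.000²·sin(360°/24) = 27.95 mm²); the r=3 cylinder at (11.5, 10) contributes a regular 24-gon of circumradius 3 (area = (24/2)·3.000²·sin(360°/24) = 27.95 mm²); Merging all regions: the 2 present regions are separate (no shared area or edge), so areas and boundary lengths simply add and each stays a separate island — area = 55.90 mm². Checking containment: at z = 6.9 the cross-section extends beyond the z = 0.3 cross-section by about 55.90 mm².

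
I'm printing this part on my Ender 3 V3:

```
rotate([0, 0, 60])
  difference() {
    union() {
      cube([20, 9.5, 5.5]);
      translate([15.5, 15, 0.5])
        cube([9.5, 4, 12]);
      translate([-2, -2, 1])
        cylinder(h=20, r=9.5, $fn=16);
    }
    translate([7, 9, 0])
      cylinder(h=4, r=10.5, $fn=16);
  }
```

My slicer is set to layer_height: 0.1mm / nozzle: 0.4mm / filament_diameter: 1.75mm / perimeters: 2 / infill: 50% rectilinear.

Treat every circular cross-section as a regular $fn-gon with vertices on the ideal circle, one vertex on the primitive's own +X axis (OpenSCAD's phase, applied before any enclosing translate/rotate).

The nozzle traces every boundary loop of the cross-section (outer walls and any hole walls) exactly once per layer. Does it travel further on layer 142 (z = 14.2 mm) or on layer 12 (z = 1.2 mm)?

layer 12 (z = 1.2 mm)

Layer 142 (z = 14.2): the cube is not intersected at this z (z outside [0, 5.5]); the cube at (15.5, 15) is not intersected at this z (z outside [0.5, 12.5]); the cylinder at (-2, -2): section is a regular 16-gon, circumradius r=9.5 (perimeter = 2·16·9.500·sin(180°/16) = 59.31 mm); Combining (union): only the r=9.5 cylinder at (-2, -2) is present, so the union is just that shape — boundary = 59.31 mm; the cylinder at (7, 9) is absent (z outside [0, 4]); After the difference (first − rest): none of the subtracted shapes is present at this height, so the result so far is unchanged — boundary = 59.31 mm; (whole slice rotated 60° about Z — lengths, areas and connectivity unchanged). So its perimeter = 59.31 mm. Layer 12 (z = 1.2): the cube is present — its section is the full 20×9.5 rectangle (perimeter 59.00 mm); the 9.5×4 cube at (15.5, 15) contributes its full rectangle (perimeter 27.00 mm); the r=9.5 cylinder at (-2, -2) contributes a regular 16-gon of circumradius 9.5 (perimeter = 2·16·9.500·sin(180°/16) = 59.31 mm); Combining (union): the regions partially overlap (shared area 35.87 mm²), so the edge portions inside another operand are dropped and the merged outline is re-measured after clipping — boundary = 120.35 mm; the cylinder at (7, 9): section is a regular 16-gon, circumradius r=10.5 (perimeter = 2·16·10.500·sin(180°/16) = 65.55 mm); Taking the first minus the rest: starting from the result so far, the r=10.5 cylinder at (7, 9) partially overlaps it — only the 167.50 mm² overlap (of its 337.53 mm²) is removed, clipping the outline — boundary = 117.48 mm; (whole slice rotated 60° about Z — lengths, areas and connectivity unchanged). So its perimeter = 117.48 mm. Layer 12 is larger (117.48 vs 59.31 mm).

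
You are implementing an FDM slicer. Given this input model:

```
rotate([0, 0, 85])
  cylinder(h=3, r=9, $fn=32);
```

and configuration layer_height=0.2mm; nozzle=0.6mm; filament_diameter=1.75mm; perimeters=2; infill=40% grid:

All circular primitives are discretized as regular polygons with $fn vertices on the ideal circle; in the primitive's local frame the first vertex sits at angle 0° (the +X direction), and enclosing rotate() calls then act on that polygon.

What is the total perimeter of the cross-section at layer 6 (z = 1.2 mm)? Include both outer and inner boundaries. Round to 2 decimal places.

56.46 mm

At z = 1.2 mm: the r=9 cylinder contributes a regular 32-gon of circumradius 9 (perimeter = 2·32·9.000·sin(180°/32) = 56.46 mm); (rotated 85° about Z; rotation is an isometry so areas/perimeters/island counts are preserved). Overall, the cross-section is a single solid region. Total boundary length (outer) = 56.46 mm.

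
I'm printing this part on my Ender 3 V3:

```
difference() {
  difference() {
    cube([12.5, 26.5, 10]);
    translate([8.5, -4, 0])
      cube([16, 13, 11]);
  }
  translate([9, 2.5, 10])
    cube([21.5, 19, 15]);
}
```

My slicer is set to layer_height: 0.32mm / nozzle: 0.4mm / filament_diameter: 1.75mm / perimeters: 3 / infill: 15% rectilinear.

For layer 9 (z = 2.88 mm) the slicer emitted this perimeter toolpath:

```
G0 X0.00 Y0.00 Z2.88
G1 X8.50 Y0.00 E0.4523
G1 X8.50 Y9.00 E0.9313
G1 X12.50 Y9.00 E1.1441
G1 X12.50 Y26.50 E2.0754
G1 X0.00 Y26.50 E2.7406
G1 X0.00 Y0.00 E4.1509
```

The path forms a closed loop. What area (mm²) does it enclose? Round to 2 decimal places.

Apply the shoelace formula to the sequence of (X, Y) vertices; enclosed area = 295.25 mm².

295.25 mm²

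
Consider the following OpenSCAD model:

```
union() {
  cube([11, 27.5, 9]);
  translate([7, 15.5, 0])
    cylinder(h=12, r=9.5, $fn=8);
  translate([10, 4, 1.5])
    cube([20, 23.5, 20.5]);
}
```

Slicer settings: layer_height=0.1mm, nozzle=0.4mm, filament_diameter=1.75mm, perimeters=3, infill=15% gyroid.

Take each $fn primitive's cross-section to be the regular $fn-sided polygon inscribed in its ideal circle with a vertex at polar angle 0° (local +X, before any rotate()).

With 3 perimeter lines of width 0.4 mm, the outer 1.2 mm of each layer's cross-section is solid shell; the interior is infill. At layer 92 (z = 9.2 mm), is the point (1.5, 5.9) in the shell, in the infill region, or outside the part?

At z = 9.2 mm: the cube is absent (z outside [0, 9]); the cylinder at (7, 15.5): section is a regular 8-gon, circumradius r=9.5; the cube at (10, 4) (footprint 20×23.5) is included at this height; Taking the union: the regions partially overlap (shared area 74.36 mm²), so overlapping operands fuse into one piece — 1 connected region. Overall, the cross-section is a single solid region. The nearest boundary edge runs (7.00, 6.00)→(0.28, 8.78); distance from the point to it = 2.20 mm. The point is not inside any of the regions above, so it lies outside the cross-section (2.20 mm from the nearest boundary).

outside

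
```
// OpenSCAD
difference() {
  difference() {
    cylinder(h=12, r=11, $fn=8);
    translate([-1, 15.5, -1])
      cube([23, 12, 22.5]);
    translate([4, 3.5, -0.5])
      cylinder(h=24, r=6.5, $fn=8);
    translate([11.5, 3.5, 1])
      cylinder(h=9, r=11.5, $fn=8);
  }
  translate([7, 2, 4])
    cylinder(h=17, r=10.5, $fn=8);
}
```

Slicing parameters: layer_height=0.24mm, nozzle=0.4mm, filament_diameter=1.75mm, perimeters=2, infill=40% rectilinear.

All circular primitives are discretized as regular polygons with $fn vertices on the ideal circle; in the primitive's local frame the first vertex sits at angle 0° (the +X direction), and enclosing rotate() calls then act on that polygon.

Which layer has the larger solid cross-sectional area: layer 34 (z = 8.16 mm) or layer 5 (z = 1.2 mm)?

layer 5 (z = 1.2 mm)

Layer 34 (z = 8.16): the r=11 cylinder gives a regular 8-gon of circumradius 11 (constant along its height) (area = (8/2)·11.000²·sin(360°/8) = 342.24 mm²); the cube at (-1, 15.5) (footprint 23×12) is included at this height (area 276.00 mm²); the r=6.5 cylinder at (4, 3.5) gives a regular 8-gon of circumradius 6.5 (constant along its height) (area = (8/2)·6.500²·sin(360°/8) = 119.50 mm²); the cylinder at (11.5, 3.5): section is a regular 8-gon, circumradius r=11.5 (area = (8/2)·11.500²·sin(360°/8) = 374.06 mm²); Taking the first minus the rest: starting from the r=11 cylinder (342.24 mm²), the 23×12 cube at (-1, 15.5) misses the remaining region (no effect); the r=6.5 cylinder at (4, 3.5) partially overlaps it — only the 111.73 mm² overlap (of its 119.50 mm²) is removed, clipping the outline; the r=11.5 cylinder at (11.5, 3.5) partially overlaps it — only the 28.57 mm² overlap (of its 374.06 mm²) is removed, clipping the outline — area = 201.94 mm²; the cylinder at (7, 2): section is a regular 8-gon, circumradius r=10.5 (area = (8/2)·10.500²·sin(360°/8) = 311.83 mm²); Taking the first minus the rest: starting from that combined region (201.94 mm²), the r=10.5 cylinder at (7, 2) partially overlaps it — only the 41.25 mm² overlap (of its 311.83 mm²) is removed, clipping the outline — area = 160.68 mm². So its area = 160.68 mm². Layer 5 (z = 1.2): the r=11 cylinder gives a regular 8-gon of circumradius 11 (constant along its height) (area = (8/2)·11.000²·sin(360°/8) = 342.24 mm²); the 23×12 cube at (-1, 15.5) contributes its full rectangle (area 276.00 mm²); the r=6.5 cylinder at (4, 3.5) contributes a regular 8-gon of circumradius 6.5 (area = (8/2)·6.500²·sin(360°/8) = 119.50 mm²); the r=11.5 cylinder at (11.5, 3.5) contributes a regular 8-gon of circumradius 11.5 (area = (8/2)·11.500²·sin(360°/8) = 374.06 mm²); Taking the first minus the rest: starting from the r=11 cylinder (342.24 mm²), the 23×12 cube at (-1, 15.5) misses the remaining region (no effect); the r=6.5 cylinder at (4, 3.5) partially overlaps it — only the 111.73 mm² overlap (of its 119.50 mm²) is removed, clipping the outline; the r=11.5 cylinder at (11.5, 3.5) partially overlaps it — only the 28.57 mm² overlap (of its 374.06 mm²) is removed, clipping the outline — area = 201.94 mm²; the cylinder at (7, 2) is absent (z outside [4, 21]); After the difference (first − rest): none of the subtracted shapes is present at this height, so the result so far is unchanged — area = 201.94 mm². So its area = 201.94 mm². Layer 5 is larger (201.94 vs 160.68 mm²).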